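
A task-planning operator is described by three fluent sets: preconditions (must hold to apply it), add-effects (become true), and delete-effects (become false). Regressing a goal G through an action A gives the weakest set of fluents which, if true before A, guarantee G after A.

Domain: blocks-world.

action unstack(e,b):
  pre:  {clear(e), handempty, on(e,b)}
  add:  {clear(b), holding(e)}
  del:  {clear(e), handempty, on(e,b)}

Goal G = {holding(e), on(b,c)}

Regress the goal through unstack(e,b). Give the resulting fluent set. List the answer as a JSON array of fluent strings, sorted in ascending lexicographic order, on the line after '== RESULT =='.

Regress:
  G ∩ del = {}  (empty — regression defined)
  G \ add = {holding(e), on(b,c)} \ {clear(b), holding(e)} = {on(b,c)}
  ∪ pre   = {on(b,c)} ∪ {clear(e), handempty, on(e,b)}
          = {clear(e), handempty, on(b,c), on(e,b)}

== RESULT ==
["clear(e)", "handempty", "on(b,c)", "on(e,b)"]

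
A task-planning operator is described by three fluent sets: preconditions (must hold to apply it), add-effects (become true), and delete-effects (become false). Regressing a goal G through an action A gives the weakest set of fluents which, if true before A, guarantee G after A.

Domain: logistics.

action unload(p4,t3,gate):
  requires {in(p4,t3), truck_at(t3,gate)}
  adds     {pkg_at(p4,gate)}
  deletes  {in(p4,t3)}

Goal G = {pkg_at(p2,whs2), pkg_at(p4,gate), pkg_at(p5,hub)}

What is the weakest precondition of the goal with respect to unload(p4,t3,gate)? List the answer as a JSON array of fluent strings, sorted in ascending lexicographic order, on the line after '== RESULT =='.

Compute (G \ add) ∪ pre:
  G ∩ del = {}  (empty — regression defined)
  G \ add = {pkg_at(p2,whs2), pkg_at(p4,gate), pkg_at(p5,hub)} \ {pkg_at(p4,gate)} = {pkg_at(p2,whs2), pkg_at(p5,hub)}
  ∪ pre   = {pkg_at(p2,whs2), pkg_at(p5,hub)} ∪ {in(p4,t3), truck_at(t3,gate)}
          = {in(p4,t3), pkg_at(p2,whs2), pkg_at(p5,hub), truck_at(t3,gate)}

== RESULT ==
["in(p4,t3)", "pkg_at(p2,whs2)", "pkg_at(p5,hub)", "truck_at(t3,gate)"]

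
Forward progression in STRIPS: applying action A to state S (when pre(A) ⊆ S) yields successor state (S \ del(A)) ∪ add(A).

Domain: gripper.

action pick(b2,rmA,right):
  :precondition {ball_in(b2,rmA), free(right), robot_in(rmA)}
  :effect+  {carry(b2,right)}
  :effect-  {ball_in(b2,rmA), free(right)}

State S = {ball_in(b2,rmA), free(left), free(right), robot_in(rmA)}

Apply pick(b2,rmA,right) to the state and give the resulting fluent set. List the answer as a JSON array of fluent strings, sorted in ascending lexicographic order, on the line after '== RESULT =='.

Progress:
  pre ⊆ S: {ball_in(b2,rmA), free(right), robot_in(rmA)} ⊆ S  — applicable
  S \ del = {free(left), robot_in(rmA)}
  ∪ add   = {carry(b2,right), free(left), robot_in(rmA)}

== RESULT ==
["carry(b2,right)", "free(left)", "robot_in(rmA)"]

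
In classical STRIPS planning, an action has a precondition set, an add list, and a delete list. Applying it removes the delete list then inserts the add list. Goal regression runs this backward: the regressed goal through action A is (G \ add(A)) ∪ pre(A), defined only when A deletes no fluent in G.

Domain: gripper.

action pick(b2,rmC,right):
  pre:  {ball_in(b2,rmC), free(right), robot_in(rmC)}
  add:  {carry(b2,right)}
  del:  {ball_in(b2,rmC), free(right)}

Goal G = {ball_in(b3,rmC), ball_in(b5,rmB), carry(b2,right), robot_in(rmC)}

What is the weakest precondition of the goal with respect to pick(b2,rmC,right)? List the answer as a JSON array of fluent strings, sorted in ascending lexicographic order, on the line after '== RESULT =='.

Regress:
  G ∩ del = {}  (empty — regression defined)
  G \ add = {ball_in(b3,rmC), ball_in(b5,rmB), carry(b2,right), robot_in(rmC)} \ {carry(b2,right)} = {ball_in(b3,rmC), ball_in(b5,rmB), robot_in(rmC)}
  ∪ pre   = {ball_in(b3,rmC), ball_in(b5,rmB), robot_in(rmC)} ∪ {ball_in(b2,rmC), free(right), robot_in(rmC)}
          = {ball_in(b2,rmC), ball_in(b3,rmC), ball_in(b5,rmB), free(right), robot_in(rmC)}

== RESULT ==
["ball_in(b2,rmC)", "ball_in(b3,rmC)", "ball_in(b5,rmB)", "free(right)", "robot_in(rmC)"]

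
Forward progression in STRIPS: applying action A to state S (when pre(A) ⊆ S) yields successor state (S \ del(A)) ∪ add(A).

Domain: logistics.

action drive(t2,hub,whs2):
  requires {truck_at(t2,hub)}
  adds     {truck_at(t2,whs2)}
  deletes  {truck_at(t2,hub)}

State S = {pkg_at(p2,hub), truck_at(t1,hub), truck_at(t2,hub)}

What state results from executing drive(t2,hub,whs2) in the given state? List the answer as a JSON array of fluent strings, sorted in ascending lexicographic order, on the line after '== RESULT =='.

Compute (S \ del) ∪ add:
  pre ⊆ S: {truck_at(t2,hub)} ⊆ S  — applicable
  S \ del = {pkg_at(p2,hub), truck_at(t1,hub)}
  ∪ add   = {pkg_at(p2,hub), truck_at(t1,hub), truck_at(t2,whs2)}

== RESULT ==
["pkg_at(p2,hub)", "truck_at(t1,hub)", "truck_at(t2,whs2)"]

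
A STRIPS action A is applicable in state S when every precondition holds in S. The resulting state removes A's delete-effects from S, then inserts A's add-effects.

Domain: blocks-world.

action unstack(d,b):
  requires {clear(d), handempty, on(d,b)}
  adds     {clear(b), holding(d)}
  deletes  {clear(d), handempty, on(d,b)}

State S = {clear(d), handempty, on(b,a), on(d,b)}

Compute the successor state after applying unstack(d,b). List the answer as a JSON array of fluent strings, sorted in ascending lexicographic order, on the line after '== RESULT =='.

Progress:
  pre ⊆ S: {clear(d), handempty, on(d,b)} ⊆ S  — applicable
  S \ del = {on(b,a)}
  ∪ add   = {clear(b), holding(d), on(b,a)}

== RESULT ==
["clear(b)", "holding(d)", "on(b,a)"]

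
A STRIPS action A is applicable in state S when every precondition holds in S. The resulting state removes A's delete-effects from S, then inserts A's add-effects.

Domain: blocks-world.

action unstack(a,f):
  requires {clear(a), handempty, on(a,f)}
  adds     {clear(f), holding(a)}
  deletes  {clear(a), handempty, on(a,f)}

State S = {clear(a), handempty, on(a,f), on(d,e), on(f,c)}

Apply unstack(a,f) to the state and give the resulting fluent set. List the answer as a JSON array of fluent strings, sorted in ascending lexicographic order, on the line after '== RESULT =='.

Compute (S \ del) ∪ add:
  pre ⊆ S: {clear(a), handempty, on(a,f)} ⊆ S  — applicable
  S \ del = {on(d,e), on(f,c)}
  ∪ add   = {clear(f), holding(a), on(d,e), on(f,c)}

== RESULT ==
["clear(f)", "holding(a)", "on(d,e)", "on(f,c)"]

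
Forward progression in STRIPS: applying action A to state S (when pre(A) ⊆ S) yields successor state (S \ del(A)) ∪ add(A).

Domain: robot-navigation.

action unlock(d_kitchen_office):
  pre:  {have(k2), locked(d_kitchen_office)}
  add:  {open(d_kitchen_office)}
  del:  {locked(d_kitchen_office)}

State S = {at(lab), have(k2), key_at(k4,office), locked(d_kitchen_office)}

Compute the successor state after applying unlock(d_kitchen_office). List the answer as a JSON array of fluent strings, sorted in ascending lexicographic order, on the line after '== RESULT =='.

Compute (S \ del) ∪ add:
  pre ⊆ S: {have(k2), locked(d_kitchen_office)} ⊆ S  — applicable
  S \ del = {at(lab), have(k2), key_at(k4,office)}
  ∪ add   = {at(lab), have(k2), key_at(k4,office), open(d_kitchen_office)}

== RESULT ==
["at(lab)", "have(k2)", "key_at(k4,office)", "open(d_kitchen_office)"]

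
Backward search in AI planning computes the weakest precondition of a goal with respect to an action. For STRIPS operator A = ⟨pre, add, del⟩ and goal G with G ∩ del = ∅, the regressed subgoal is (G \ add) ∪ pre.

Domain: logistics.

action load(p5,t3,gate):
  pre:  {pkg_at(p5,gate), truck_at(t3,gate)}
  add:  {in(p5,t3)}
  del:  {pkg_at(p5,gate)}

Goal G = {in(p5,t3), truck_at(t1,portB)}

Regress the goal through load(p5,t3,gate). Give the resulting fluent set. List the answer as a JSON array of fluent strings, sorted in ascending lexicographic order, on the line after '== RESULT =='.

Compute (G \ add) ∪ pre:
  G ∩ del = {}  (empty — regression defined)
  G \ add = {in(p5,t3), truck_at(t1,portB)} \ {in(p5,t3)} = {truck_at(t1,portB)}
  ∪ pre   = {truck_at(t1,portB)} ∪ {pkg_at(p5,gate), truck_at(t3,gate)}
          = {pkg_at(p5,gate), truck_at(t1,portB), truck_at(t3,gate)}

== RESULT ==
["pkg_at(p5,gate)", "truck_at(t1,portB)", "truck_at(t3,gate)"]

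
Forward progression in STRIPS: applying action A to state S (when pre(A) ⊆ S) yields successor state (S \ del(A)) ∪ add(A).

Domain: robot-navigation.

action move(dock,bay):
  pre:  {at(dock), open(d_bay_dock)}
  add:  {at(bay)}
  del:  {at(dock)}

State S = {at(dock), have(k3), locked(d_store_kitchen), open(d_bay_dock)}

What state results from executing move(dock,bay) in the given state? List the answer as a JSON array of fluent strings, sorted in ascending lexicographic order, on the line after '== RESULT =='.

Compute (S \ del) ∪ add:
  pre ⊆ S: {at(dock), open(d_bay_dock)} ⊆ S  — applicable
  S \ del = {have(k3), locked(d_store_kitchen), open(d_bay_dock)}
  ∪ add   = {at(bay), have(k3), locked(d_store_kitchen), open(d_bay_dock)}

== RESULT ==
["at(bay)", "have(k3)", "locked(d_store_kitchen)", "open(d_bay_dock)"]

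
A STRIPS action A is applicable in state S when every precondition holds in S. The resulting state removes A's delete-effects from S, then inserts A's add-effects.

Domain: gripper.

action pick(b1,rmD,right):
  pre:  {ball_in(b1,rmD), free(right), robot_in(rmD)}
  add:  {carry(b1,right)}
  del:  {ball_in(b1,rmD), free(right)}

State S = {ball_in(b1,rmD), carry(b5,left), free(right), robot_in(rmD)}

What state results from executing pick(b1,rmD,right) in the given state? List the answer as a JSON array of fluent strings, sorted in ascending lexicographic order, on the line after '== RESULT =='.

Compute (S \ del) ∪ add:
  pre ⊆ S: {ball_in(b1,rmD), free(right), robot_in(rmD)} ⊆ S  — applicable
  S \ del = {carry(b5,left), robot_in(rmD)}
  ∪ add   = {carry(b1,right), carry(b5,left), robot_in(rmD)}

== RESULT ==
["carry(b1,right)", "carry(b5,left)", "robot_in(rmD)"]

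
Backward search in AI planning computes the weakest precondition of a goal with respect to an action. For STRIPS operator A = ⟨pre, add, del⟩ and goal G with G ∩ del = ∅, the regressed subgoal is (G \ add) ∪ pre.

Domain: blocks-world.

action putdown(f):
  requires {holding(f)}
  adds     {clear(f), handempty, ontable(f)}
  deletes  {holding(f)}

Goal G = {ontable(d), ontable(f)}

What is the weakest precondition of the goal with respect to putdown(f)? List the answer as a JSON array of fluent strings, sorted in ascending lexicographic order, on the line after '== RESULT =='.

Compute (G \ add) ∪ pre:
  G ∩ del = {}  (empty — regression defined)
  G \ add = {ontable(d), ontable(f)} \ {clear(f), handempty, ontable(f)} = {ontable(d)}
  ∪ pre   = {ontable(d)} ∪ {holding(f)}
          = {holding(f), ontable(d)}

== RESULT ==
["holding(f)", "ontable(d)"]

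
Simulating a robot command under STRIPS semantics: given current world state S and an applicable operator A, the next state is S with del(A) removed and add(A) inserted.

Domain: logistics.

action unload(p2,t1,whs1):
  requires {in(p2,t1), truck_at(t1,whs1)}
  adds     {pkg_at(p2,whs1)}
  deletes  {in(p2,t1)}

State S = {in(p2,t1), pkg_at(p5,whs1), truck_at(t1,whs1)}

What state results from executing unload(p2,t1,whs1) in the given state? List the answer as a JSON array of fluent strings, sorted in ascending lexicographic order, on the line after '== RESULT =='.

Compute (S \ del) ∪ add:
  pre ⊆ S: {in(p2,t1), truck_at(t1,whs1)} ⊆ S  — applicable
  S \ del = {pkg_at(p5,whs1), truck_at(t1,whs1)}
  ∪ add   = {pkg_at(p2,whs1), pkg_at(p5,whs1), truck_at(t1,whs1)}

== RESULT ==
["pkg_at(p2,whs1)", "pkg_at(p5,whs1)", "truck_at(t1,whs1)"]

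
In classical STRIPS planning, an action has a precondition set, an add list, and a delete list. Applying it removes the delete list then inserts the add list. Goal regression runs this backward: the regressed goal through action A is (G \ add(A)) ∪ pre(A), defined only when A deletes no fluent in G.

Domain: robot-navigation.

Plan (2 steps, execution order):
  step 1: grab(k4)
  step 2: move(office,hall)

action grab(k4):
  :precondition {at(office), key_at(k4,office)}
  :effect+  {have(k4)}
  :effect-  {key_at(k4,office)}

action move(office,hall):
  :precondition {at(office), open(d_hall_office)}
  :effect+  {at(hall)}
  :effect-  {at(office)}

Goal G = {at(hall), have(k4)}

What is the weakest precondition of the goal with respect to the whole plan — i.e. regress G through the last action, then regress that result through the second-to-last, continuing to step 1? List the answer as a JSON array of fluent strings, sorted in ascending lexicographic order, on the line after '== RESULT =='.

Regress step by step:
  through step 2 (move(office,hall)): drop {at(hall)}, keep {have(k4)}, require {at(office), open(d_hall_office)}
    → {at(office), have(k4), open(d_hall_office)}
  through step 1 (grab(k4)): drop {have(k4)}, keep {at(office), open(d_hall_office)}, require {at(office), key_at(k4,office)}
    → {at(office), key_at(k4,office), open(d_hall_office)}

== RESULT ==
["at(office)", "key_at(k4,office)", "open(d_hall_office)"]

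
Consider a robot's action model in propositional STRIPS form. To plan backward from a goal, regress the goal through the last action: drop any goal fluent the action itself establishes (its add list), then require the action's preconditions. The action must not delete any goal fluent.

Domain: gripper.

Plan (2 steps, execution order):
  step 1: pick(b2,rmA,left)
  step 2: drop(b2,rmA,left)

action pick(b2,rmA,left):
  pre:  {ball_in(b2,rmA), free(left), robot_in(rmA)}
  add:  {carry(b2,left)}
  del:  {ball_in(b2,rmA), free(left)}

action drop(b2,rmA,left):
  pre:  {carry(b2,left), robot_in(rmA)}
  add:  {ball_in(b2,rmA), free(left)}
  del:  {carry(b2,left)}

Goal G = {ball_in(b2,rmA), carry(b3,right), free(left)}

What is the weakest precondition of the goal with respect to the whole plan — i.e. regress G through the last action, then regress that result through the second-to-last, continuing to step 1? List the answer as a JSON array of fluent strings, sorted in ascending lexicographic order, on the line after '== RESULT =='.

Regress step by step:
  through step 2 (drop(b2,rmA,left)): drop {ball_in(b2,rmA), free(left)}, keep {carry(b3,right)}, require {carry(b2,left), robot_in(rmA)}
    → {carry(b2,left), carry(b3,right), robot_in(rmA)}
  through step 1 (pick(b2,rmA,left)): drop {carry(b2,left)}, keep {carry(b3,right), robot_in(rmA)}, require {ball_in(b2,rmA), free(left), robot_in(rmA)}
    → {ball_in(b2,rmA), carry(b3,right), free(left), robot_in(rmA)}

== RESULT ==
["ball_in(b2,rmA)", "carry(b3,right)", "free(left)", "robot_in(rmA)"]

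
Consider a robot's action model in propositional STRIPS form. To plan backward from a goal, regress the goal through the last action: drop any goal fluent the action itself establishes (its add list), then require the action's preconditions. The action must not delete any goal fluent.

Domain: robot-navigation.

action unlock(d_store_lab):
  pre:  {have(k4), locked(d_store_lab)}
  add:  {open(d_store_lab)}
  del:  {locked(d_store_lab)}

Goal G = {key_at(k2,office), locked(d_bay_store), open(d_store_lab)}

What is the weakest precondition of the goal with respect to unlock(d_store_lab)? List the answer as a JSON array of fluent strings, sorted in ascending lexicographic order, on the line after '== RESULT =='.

Compute (G \ add) ∪ pre:
  G ∩ del = {}  (empty — regression defined)
  G \ add = {key_at(k2,office), locked(d_bay_store), open(d_store_lab)} \ {open(d_store_lab)} = {key_at(k2,office), locked(d_bay_store)}
  ∪ pre   = {key_at(k2,office), locked(d_bay_store)} ∪ {have(k4), locked(d_store_lab)}
          = {have(k4), key_at(k2,office), locked(d_bay_store), locked(d_store_lab)}

== RESULT ==
["have(k4)", "key_at(k2,office)", "locked(d_bay_store)", "locked(d_store_lab)"]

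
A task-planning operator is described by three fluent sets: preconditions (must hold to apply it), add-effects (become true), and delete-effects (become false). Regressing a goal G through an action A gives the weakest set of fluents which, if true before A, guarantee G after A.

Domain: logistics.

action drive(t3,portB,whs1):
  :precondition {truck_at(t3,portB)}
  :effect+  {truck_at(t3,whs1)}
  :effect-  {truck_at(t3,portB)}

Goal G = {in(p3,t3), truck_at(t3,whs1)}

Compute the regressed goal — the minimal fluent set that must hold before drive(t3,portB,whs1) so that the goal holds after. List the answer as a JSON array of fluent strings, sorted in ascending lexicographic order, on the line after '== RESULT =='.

Regress:
  G ∩ del = {}  (empty — regression defined)
  G \ add = {in(p3,t3), truck_at(t3,whs1)} \ {truck_at(t3,whs1)} = {in(p3,t3)}
  ∪ pre   = {in(p3,t3)} ∪ {truck_at(t3,portB)}
          = {in(p3,t3), truck_at(t3,portB)}

== RESULT ==
["in(p3,t3)", "truck_at(t3,portB)"]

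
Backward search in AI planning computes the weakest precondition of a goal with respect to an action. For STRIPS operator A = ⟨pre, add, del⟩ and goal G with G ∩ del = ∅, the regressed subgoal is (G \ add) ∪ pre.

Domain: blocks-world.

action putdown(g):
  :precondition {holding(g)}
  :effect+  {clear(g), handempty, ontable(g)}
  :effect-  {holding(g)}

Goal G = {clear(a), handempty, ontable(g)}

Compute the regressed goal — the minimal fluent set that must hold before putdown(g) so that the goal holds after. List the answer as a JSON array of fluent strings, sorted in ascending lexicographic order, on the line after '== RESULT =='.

Compute (G \ add) ∪ pre:
  G ∩ del = {}  (empty — regression defined)
  G \ add = {clear(a), handempty, ontable(g)} \ {clear(g), handempty, ontable(g)} = {clear(a)}
  ∪ pre   = {clear(a)} ∪ {holding(g)}
          = {clear(a), holding(g)}

== RESULT ==
["clear(a)", "holding(g)"]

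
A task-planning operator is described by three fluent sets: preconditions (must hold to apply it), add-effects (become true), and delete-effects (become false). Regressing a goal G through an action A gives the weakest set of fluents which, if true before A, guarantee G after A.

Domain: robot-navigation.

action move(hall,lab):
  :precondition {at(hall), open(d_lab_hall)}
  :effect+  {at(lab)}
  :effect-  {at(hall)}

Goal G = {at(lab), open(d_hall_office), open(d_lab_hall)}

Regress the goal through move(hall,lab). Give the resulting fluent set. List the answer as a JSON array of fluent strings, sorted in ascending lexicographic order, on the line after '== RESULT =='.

Compute (G \ add) ∪ pre:
  G ∩ del = {}  (empty — regression defined)
  G \ add = {at(lab), open(d_hall_office), open(d_lab_hall)} \ {at(lab)} = {open(d_hall_office), open(d_lab_hall)}
  ∪ pre   = {open(d_hall_office), open(d_lab_hall)} ∪ {at(hall), open(d_lab_hall)}
          = {at(hall), open(d_hall_office), open(d_lab_hall)}

== RESULT ==
["at(hall)", "open(d_hall_office)", "open(d_lab_hall)"]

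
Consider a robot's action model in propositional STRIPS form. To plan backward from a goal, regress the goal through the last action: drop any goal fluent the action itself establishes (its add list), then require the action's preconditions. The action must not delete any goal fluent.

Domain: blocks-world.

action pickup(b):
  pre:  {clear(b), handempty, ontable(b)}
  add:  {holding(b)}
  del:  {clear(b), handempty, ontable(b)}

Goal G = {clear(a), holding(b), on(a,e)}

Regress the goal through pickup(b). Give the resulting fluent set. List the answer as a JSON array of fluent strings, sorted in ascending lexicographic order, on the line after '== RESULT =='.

Compute (G \ add) ∪ pre:
  G ∩ del = {}  (empty — regression defined)
  G \ add = {clear(a), holding(b), on(a,e)} \ {holding(b)} = {clear(a), on(a,e)}
  ∪ pre   = {clear(a), on(a,e)} ∪ {clear(b), handempty, ontable(b)}
          = {clear(a), clear(b), handempty, on(a,e), ontable(b)}

== RESULT ==
["clear(a)", "clear(b)", "handempty", "on(a,e)", "ontable(b)"]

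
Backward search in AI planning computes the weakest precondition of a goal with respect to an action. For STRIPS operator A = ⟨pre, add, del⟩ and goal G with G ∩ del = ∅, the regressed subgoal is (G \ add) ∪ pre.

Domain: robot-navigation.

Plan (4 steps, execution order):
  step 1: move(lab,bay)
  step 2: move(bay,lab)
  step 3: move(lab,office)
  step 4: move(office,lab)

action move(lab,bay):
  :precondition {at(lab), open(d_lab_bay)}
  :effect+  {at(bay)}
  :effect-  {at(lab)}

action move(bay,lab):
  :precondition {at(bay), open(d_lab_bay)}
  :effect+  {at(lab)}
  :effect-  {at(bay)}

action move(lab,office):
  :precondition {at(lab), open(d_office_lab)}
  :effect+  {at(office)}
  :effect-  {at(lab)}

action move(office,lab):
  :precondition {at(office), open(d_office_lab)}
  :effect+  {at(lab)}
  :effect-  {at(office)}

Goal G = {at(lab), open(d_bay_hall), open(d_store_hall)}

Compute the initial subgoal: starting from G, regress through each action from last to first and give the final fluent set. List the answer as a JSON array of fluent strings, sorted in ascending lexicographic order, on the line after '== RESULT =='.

Regress step by step:
  through step 4 (move(office,lab)): drop {at(lab)}, keep {open(d_bay_hall), open(d_store_hall)}, require {at(office), open(d_office_lab)}
    → {at(office), open(d_bay_hall), open(d_office_lab), open(d_store_hall)}
  through step 3 (move(lab,office)): drop {at(office)}, keep {open(d_bay_hall), open(d_office_lab), open(d_store_hall)}, require {at(lab), open(d_office_lab)}
    → {at(lab), open(d_bay_hall), open(d_office_lab), open(d_store_hall)}
  through step 2 (move(bay,lab)): drop {at(lab)}, keep {open(d_bay_hall), open(d_office_lab), open(d_store_hall)}, require {at(bay), open(d_lab_bay)}
    → {at(bay), open(d_bay_hall), open(d_lab_bay), open(d_office_lab), open(d_store_hall)}
  through step 1 (move(lab,bay)): drop {at(bay)}, keep {open(d_bay_hall), open(d_lab_bay), open(d_office_lab), open(d_store_hall)}, require {at(lab), open(d_lab_bay)}
    → {at(lab), open(d_bay_hall), open(d_lab_bay), open(d_office_lab), open(d_store_hall)}

== RESULT ==
["at(lab)", "open(d_bay_hall)", "open(d_lab_bay)", "open(d_office_lab)", "open(d_store_hall)"]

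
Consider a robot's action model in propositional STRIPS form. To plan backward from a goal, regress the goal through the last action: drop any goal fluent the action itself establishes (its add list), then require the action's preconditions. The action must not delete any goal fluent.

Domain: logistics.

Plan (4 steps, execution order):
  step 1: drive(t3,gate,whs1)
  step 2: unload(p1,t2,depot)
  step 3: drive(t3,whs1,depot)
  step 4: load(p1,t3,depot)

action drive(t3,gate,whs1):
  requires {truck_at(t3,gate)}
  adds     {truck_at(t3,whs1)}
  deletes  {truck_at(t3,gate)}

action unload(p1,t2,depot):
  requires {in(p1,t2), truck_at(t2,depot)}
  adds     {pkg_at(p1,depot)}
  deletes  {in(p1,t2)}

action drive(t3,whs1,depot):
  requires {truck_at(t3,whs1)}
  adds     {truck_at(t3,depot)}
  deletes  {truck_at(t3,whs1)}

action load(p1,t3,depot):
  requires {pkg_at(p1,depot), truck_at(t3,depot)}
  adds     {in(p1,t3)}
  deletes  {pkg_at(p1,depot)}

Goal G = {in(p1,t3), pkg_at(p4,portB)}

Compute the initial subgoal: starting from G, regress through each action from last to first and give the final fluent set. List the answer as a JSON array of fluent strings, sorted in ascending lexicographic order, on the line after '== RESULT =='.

Work backward from the goal:
  through step 4 (load(p1,t3,depot)): drop {in(p1,t3)}, keep {pkg_at(p4,portB)}, require {pkg_at(p1,depot), truck_at(t3,depot)}
    → {pkg_at(p1,depot), pkg_at(p4,portB), truck_at(t3,depot)}
  through step 3 (drive(t3,whs1,depot)): drop {truck_at(t3,depot)}, keep {pkg_at(p1,depot), pkg_at(p4,portB)}, require {truck_at(t3,whs1)}
    → {pkg_at(p1,depot), pkg_at(p4,portB), truck_at(t3,whs1)}
  through step 2 (unload(p1,t2,depot)): drop {pkg_at(p1,depot)}, keep {pkg_at(p4,portB), truck_at(t3,whs1)}, require {in(p1,t2), truck_at(t2,depot)}
    → {in(p1,t2), pkg_at(p4,portB), truck_at(t2,depot), truck_at(t3,whs1)}
  through step 1 (drive(t3,gate,whs1)): drop {truck_at(t3,whs1)}, keep {in(p1,t2), pkg_at(p4,portB), truck_at(t2,depot)}, require {truck_at(t3,gate)}
    → {in(p1,t2), pkg_at(p4,portB), truck_at(t2,depot), truck_at(t3,gate)}

== RESULT ==
["in(p1,t2)", "pkg_at(p4,portB)", "truck_at(t2,depot)", "truck_at(t3,gate)"]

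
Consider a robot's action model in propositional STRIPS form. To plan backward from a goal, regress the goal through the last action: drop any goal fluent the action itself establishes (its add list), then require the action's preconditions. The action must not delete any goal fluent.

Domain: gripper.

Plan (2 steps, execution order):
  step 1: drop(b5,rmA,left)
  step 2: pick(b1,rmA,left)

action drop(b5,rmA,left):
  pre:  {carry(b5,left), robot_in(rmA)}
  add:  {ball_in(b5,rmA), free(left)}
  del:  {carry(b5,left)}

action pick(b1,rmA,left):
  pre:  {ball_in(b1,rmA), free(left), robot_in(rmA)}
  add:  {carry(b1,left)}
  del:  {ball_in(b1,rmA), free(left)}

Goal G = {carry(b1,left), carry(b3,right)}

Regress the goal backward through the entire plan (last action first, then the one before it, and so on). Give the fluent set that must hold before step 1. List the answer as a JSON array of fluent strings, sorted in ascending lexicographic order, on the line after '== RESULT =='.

Regress step by step:
  through step 2 (pick(b1,rmA,left)): drop {carry(b1,left)}, keep {carry(b3,right)}, require {ball_in(b1,rmA), free(left), robot_in(rmA)}
    → {ball_in(b1,rmA), carry(b3,right), free(left), robot_in(rmA)}
  through step 1 (drop(b5,rmA,left)): drop {free(left)}, keep {ball_in(b1,rmA), carry(b3,right), robot_in(rmA)}, require {carry(b5,left), robot_in(rmA)}
    → {ball_in(b1,rmA), carry(b3,right), carry(b5,left), robot_in(rmA)}

== RESULT ==
["ball_in(b1,rmA)", "carry(b3,right)", "carry(b5,left)", "robot_in(rmA)"]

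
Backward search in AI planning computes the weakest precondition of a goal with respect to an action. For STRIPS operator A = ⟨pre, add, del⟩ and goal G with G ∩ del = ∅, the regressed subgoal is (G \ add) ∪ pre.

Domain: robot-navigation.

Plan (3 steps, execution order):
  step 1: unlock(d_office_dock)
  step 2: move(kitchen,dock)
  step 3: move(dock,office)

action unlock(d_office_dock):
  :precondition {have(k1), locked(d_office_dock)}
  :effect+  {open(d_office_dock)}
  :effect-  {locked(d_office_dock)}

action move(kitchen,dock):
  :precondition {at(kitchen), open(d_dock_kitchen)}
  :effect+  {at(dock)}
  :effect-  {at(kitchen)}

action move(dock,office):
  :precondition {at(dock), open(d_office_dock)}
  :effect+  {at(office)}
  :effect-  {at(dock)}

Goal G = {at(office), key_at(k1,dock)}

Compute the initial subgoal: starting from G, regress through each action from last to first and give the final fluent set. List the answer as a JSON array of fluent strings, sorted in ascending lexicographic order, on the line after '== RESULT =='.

Work backward from the goal:
  through step 3 (move(dock,office)): drop {at(office)}, keep {key_at(k1,dock)}, require {at(dock), open(d_office_dock)}
    → {at(dock), key_at(k1,dock), open(d_office_dock)}
  through step 2 (move(kitchen,dock)): drop {at(dock)}, keep {key_at(k1,dock), open(d_office_dock)}, require {at(kitchen), open(d_dock_kitchen)}
    → {at(kitchen), key_at(k1,dock), open(d_dock_kitchen), open(d_office_dock)}
  through step 1 (unlock(d_office_dock)): drop {open(d_office_dock)}, keep {at(kitchen), key_at(k1,dock), open(d_dock_kitchen)}, require {have(k1), locked(d_office_dock)}
    → {at(kitchen), have(k1), key_at(k1,dock), locked(d_office_dock), open(d_dock_kitchen)}

== RESULT ==
["at(kitchen)", "have(k1)", "key_at(k1,dock)", "locked(d_office_dock)", "open(d_dock_kitchen)"]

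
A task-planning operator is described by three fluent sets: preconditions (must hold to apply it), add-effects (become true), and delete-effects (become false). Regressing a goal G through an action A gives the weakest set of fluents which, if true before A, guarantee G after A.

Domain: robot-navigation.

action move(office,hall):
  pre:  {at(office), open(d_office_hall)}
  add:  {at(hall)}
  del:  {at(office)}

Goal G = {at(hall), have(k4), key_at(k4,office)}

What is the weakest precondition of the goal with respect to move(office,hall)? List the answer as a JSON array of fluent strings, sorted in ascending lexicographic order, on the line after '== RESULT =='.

Compute (G \ add) ∪ pre:
  G ∩ del = {}  (empty — regression defined)
  G \ add = {at(hall), have(k4), key_at(k4,office)} \ {at(hall)} = {have(k4), key_at(k4,office)}
  ∪ pre   = {have(k4), key_at(k4,office)} ∪ {at(office), open(d_office_hall)}
          = {at(office), have(k4), key_at(k4,office), open(d_office_hall)}

== RESULT ==
["at(office)", "have(k4)", "key_at(k4,office)", "open(d_office_hall)"]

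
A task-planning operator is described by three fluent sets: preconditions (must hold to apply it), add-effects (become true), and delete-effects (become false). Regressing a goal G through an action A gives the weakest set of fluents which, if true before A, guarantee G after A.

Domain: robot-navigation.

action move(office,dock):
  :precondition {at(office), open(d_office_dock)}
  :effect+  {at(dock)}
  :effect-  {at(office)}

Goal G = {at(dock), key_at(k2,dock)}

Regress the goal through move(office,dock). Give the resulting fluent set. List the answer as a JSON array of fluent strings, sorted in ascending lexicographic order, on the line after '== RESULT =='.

Regress:
  G ∩ del = {}  (empty — regression defined)
  G \ add = {at(dock), key_at(k2,dock)} \ {at(dock)} = {key_at(k2,dock)}
  ∪ pre   = {key_at(k2,dock)} ∪ {at(office), open(d_office_dock)}
          = {at(office), key_at(k2,dock), open(d_office_dock)}

== RESULT ==
["at(office)", "key_at(k2,dock)", "open(d_office_dock)"]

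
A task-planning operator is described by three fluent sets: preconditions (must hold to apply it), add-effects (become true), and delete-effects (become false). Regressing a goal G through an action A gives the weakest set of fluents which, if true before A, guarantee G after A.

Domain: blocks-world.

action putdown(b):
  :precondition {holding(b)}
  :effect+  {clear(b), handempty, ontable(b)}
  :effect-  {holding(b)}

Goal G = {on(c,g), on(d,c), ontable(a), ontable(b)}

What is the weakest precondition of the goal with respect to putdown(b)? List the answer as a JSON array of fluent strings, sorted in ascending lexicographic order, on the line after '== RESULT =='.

Compute (G \ add) ∪ pre:
  G ∩ del = {}  (empty — regression defined)
  G \ add = {on(c,g), on(d,c), ontable(a), ontable(b)} \ {clear(b), handempty, ontable(b)} = {on(c,g), on(d,c), ontable(a)}
  ∪ pre   = {on(c,g), on(d,c), ontable(a)} ∪ {holding(b)}
          = {holding(b), on(c,g), on(d,c), ontable(a)}

== RESULT ==
["holding(b)", "on(c,g)", "on(d,c)", "ontable(a)"]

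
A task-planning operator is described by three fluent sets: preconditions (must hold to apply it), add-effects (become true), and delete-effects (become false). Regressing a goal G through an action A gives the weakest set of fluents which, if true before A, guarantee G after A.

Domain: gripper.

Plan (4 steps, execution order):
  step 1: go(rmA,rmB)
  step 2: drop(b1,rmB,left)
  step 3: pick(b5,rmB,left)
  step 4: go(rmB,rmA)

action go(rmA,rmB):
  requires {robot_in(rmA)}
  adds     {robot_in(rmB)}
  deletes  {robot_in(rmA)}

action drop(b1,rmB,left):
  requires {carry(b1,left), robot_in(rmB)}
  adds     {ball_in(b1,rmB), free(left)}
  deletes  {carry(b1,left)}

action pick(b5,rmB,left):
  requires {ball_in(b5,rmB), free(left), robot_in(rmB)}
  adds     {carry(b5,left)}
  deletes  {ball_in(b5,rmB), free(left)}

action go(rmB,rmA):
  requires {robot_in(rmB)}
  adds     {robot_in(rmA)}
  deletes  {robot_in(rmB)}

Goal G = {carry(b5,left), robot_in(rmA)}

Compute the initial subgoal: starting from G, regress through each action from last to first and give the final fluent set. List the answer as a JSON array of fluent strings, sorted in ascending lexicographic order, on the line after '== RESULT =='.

Regress step by step:
  through step 4 (go(rmB,rmA)): drop {robot_in(rmA)}, keep {carry(b5,left)}, require {robot_in(rmB)}
    → {carry(b5,left), robot_in(rmB)}
  through step 3 (pick(b5,rmB,left)): drop {carry(b5,left)}, keep {robot_in(rmB)}, require {ball_in(b5,rmB), free(left), robot_in(rmB)}
    → {ball_in(b5,rmB), free(left), robot_in(rmB)}
  through step 2 (drop(b1,rmB,left)): drop {free(left)}, keep {ball_in(b5,rmB), robot_in(rmB)}, require {carry(b1,left), robot_in(rmB)}
    → {ball_in(b5,rmB), carry(b1,left), robot_in(rmB)}
  through step 1 (go(rmA,rmB)): drop {robot_in(rmB)}, keep {ball_in(b5,rmB), carry(b1,left)}, require {robot_in(rmA)}
    → {ball_in(b5,rmB), carry(b1,left), robot_in(rmA)}

== RESULT ==
["ball_in(b5,rmB)", "carry(b1,left)", "robot_in(rmA)"]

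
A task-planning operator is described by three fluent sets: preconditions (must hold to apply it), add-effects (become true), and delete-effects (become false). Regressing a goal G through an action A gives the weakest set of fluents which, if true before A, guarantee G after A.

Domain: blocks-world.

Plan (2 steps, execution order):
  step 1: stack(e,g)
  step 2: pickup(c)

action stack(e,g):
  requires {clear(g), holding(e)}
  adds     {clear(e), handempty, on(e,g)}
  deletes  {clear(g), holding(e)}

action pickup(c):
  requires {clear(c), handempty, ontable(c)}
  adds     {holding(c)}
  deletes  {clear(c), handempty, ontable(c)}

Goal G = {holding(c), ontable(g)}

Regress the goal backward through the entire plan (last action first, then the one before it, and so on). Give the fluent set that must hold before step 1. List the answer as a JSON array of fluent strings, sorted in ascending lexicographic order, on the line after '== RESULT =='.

Regress step by step:
  through step 2 (pickup(c)): drop {holding(c)}, keep {ontable(g)}, require {clear(c), handempty, ontable(c)}
    → {clear(c), handempty, ontable(c), ontable(g)}
  through step 1 (stack(e,g)): drop {handempty}, keep {clear(c), ontable(c), ontable(g)}, require {clear(g), holding(e)}
    → {clear(c), clear(g), holding(e), ontable(c), ontable(g)}

== RESULT ==
["clear(c)", "clear(g)", "holding(e)", "ontable(c)", "ontable(g)"]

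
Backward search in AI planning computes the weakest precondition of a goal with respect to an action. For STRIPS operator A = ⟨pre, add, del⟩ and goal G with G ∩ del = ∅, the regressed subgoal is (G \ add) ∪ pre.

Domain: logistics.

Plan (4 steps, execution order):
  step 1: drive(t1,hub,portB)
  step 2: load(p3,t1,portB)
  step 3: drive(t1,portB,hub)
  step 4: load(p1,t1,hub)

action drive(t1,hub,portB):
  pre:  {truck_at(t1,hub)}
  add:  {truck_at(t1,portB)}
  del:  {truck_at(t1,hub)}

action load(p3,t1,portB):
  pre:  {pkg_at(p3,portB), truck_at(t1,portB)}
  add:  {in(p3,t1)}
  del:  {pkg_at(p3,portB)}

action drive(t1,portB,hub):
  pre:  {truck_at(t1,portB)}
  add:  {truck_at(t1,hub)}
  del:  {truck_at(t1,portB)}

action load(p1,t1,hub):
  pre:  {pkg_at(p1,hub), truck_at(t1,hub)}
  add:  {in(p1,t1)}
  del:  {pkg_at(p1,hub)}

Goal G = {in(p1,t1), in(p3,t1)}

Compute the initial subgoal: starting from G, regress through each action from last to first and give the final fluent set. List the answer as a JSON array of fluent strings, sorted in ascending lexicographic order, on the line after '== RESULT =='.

Work backward from the goal:
  through step 4 (load(p1,t1,hub)): drop {in(p1,t1)}, keep {in(p3,t1)}, require {pkg_at(p1,hub), truck_at(t1,hub)}
    → {in(p3,t1), pkg_at(p1,hub), truck_at(t1,hub)}
  through step 3 (drive(t1,portB,hub)): drop {truck_at(t1,hub)}, keep {in(p3,t1), pkg_at(p1,hub)}, require {truck_at(t1,portB)}
    → {in(p3,t1), pkg_at(p1,hub), truck_at(t1,portB)}
  through step 2 (load(p3,t1,portB)): drop {in(p3,t1)}, keep {pkg_at(p1,hub), truck_at(t1,portB)}, require {pkg_at(p3,portB), truck_at(t1,portB)}
    → {pkg_at(p1,hub), pkg_at(p3,portB), truck_at(t1,portB)}
  through step 1 (drive(t1,hub,portB)): drop {truck_at(t1,portB)}, keep {pkg_at(p1,hub), pkg_at(p3,portB)}, require {truck_at(t1,hub)}
    → {pkg_at(p1,hub), pkg_at(p3,portB), truck_at(t1,hub)}

== RESULT ==
["pkg_at(p1,hub)", "pkg_at(p3,portB)", "truck_at(t1,hub)"]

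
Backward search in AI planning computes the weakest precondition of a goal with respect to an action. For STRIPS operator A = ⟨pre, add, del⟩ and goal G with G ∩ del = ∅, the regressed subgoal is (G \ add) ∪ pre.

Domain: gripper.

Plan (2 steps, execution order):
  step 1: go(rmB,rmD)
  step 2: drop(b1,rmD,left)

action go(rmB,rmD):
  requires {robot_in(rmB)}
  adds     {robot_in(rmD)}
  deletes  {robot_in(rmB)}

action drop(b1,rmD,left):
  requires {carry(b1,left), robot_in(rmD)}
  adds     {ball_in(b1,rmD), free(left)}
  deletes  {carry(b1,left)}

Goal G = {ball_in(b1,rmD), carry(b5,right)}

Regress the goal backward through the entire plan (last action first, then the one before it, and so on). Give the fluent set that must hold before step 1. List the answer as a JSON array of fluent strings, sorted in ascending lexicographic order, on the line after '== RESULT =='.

Work backward from the goal:
  through step 2 (drop(b1,rmD,left)): drop {ball_in(b1,rmD)}, keep {carry(b5,right)}, require {carry(b1,left), robot_in(rmD)}
    → {carry(b1,left), carry(b5,right), robot_in(rmD)}
  through step 1 (go(rmB,rmD)): drop {robot_in(rmD)}, keep {carry(b1,left), carry(b5,right)}, require {robot_in(rmB)}
    → {carry(b1,left), carry(b5,right), robot_in(rmB)}

== RESULT ==
["carry(b1,left)", "carry(b5,right)", "robot_in(rmB)"]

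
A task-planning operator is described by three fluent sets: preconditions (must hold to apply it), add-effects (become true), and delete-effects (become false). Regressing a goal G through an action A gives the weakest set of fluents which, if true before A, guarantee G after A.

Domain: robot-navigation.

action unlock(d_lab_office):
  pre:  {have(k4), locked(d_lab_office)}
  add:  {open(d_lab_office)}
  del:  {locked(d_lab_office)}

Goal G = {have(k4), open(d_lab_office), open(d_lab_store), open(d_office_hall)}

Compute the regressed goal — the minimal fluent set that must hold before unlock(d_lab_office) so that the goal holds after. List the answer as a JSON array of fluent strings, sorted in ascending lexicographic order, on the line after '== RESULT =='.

Compute (G \ add) ∪ pre:
  G ∩ del = {}  (empty — regression defined)
  G \ add = {have(k4), open(d_lab_office), open(d_lab_store), open(d_office_hall)} \ {open(d_lab_office)} = {have(k4), open(d_lab_store), open(d_office_hall)}
  ∪ pre   = {have(k4), open(d_lab_store), open(d_office_hall)} ∪ {have(k4), locked(d_lab_office)}
          = {have(k4), locked(d_lab_office), open(d_lab_store), open(d_office_hall)}

== RESULT ==
["have(k4)", "locked(d_lab_office)", "open(d_lab_store)", "open(d_office_hall)"]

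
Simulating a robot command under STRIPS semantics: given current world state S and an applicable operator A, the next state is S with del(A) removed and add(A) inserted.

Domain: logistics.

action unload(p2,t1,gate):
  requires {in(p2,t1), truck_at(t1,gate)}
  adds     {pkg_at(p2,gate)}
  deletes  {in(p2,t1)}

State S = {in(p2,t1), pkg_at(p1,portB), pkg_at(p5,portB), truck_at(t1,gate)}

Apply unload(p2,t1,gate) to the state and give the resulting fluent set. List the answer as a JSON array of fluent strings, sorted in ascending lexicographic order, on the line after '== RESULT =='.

Progress:
  pre ⊆ S: {in(p2,t1), truck_at(t1,gate)} ⊆ S  — applicable
  S \ del = {pkg_at(p1,portB), pkg_at(p5,portB), truck_at(t1,gate)}
  ∪ add   = {pkg_at(p1,portB), pkg_at(p2,gate), pkg_at(p5,portB), truck_at(t1,gate)}

== RESULT ==
["pkg_at(p1,portB)", "pkg_at(p2,gate)", "pkg_at(p5,portB)", "truck_at(t1,gate)"]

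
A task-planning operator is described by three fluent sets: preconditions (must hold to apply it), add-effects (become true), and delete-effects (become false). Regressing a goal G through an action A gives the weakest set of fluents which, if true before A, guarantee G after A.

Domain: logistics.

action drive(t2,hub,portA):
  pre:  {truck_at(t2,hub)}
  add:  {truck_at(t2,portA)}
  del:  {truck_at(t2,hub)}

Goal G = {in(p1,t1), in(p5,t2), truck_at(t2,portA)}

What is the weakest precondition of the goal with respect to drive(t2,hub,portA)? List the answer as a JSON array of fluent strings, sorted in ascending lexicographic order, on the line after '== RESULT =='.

Regress:
  G ∩ del = {}  (empty — regression defined)
  G \ add = {in(p1,t1), in(p5,t2), truck_at(t2,portA)} \ {truck_at(t2,portA)} = {in(p1,t1), in(p5,t2)}
  ∪ pre   = {in(p1,t1), in(p5,t2)} ∪ {truck_at(t2,hub)}
          = {in(p1,t1), in(p5,t2), truck_at(t2,hub)}

== RESULT ==
["in(p1,t1)", "in(p5,t2)", "truck_at(t2,hub)"]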